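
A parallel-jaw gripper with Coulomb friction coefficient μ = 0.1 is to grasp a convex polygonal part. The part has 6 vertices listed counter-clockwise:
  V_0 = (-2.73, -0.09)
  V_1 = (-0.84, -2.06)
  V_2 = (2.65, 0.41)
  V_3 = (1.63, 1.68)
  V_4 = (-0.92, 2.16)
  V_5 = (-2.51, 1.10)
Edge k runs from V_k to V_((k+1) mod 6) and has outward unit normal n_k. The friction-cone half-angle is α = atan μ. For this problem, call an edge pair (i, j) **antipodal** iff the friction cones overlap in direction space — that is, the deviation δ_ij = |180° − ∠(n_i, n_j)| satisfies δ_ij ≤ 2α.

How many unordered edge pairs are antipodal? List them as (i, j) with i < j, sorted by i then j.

count = 2; pairs: (0,2), (1,4)

α = atan 0.1 = 5.71°;  2α = 11.42°
n_0 = (-0.7216, -0.6923)
n_1 = (+0.5777, -0.8163)
n_2 = (+0.7797, +0.6262)
n_3 = (+0.1850, +0.9827)
n_4 = (-0.5547, +0.8321)
n_5 = (-0.9833, +0.1818)
  (0,1): δ = 98.52°  ·
  (0,2): δ = 5.04°  ✓
  (0,3): δ = 35.53°  ·
  (0,4): δ = 79.88°  ·
  (0,5): δ = 125.71°  ·
  (1,2): δ = 86.52°  ·
  (1,3): δ = 45.95°  ·
  (1,4): δ = 1.60°  ✓
  (1,5): δ = 44.24°  ·
  (2,3): δ = 139.43°  ·
  (2,4): δ = 95.08°  ·
  (2,5): δ = 49.24°  ·
  (3,4): δ = 135.65°  ·
  (3,5): δ = 89.81°  ·
  (4,5): δ = 134.16°  ·
antipodal pairs: 2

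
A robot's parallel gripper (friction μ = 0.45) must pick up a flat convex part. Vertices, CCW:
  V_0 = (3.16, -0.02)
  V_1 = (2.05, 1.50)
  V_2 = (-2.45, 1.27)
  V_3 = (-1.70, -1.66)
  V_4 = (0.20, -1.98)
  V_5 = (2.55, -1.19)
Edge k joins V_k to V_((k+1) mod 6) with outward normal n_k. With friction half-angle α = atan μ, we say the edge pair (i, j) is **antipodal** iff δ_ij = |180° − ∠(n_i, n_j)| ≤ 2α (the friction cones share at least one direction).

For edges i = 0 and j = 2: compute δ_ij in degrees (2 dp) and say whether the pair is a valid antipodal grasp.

α = atan 0.45 = 24.23°;  2α = 48.46°
edge 0: e_0 = (-1.11, +1.52);  n_0 = (+0.8076, +0.5898)
edge 2: e_2 = (+0.75, -2.93);  n_2 = (-0.9688, -0.2480)
∠(n_0, n_2) = 158.22°
δ = |180° − 158.22°| = 21.78°
21.78° ≤ 2α = 48.46°  →  valid

δ = 21.78°, valid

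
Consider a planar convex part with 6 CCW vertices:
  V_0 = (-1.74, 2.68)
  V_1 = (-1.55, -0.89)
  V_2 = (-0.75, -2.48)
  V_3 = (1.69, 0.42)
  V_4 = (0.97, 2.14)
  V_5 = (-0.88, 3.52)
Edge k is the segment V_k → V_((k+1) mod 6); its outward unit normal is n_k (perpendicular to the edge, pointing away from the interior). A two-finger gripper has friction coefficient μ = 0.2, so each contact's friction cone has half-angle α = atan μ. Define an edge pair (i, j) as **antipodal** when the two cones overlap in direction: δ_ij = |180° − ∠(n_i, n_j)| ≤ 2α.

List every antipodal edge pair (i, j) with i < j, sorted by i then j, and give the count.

α = atan 0.2 = 11.31°;  2α = 22.62°
n_0 = (-0.9986, -0.0531)
n_1 = (-0.8933, -0.4495)
n_2 = (+0.7652, -0.6438)
n_3 = (+0.9224, +0.3861)
n_4 = (+0.5979, +0.8016)
n_5 = (-0.6987, +0.7154)
  (0,1): δ = 156.34°  ·
  (0,2): δ = 43.12°  ·
  (0,3): δ = 19.67°  ✓
  (0,4): δ = 50.23°  ·
  (0,5): δ = 131.28°  ·
  (1,2): δ = 66.79°  ·
  (1,3): δ = 3.99°  ✓
  (1,4): δ = 26.57°  ·
  (1,5): δ = 107.62°  ·
  (2,3): δ = 117.21°  ·
  (2,4): δ = 86.64°  ·
  (2,5): δ = 5.60°  ✓
  (3,4): δ = 149.44°  ·
  (3,5): δ = 68.39°  ·
  (4,5): δ = 98.95°  ·
antipodal pairs: 3

count = 3; pairs: (0,3), (1,3), (2,5)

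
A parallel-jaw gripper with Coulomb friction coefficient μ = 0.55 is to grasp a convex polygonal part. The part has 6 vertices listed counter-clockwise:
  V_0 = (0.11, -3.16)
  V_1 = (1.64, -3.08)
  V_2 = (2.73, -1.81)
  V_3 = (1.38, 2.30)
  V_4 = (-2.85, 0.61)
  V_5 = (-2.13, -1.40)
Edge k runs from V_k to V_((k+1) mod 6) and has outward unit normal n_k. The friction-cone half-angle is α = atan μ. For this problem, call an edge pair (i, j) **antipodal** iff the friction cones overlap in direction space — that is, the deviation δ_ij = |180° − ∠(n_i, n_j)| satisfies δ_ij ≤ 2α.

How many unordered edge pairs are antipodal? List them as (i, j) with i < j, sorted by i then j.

α = atan 0.55 = 28.81°;  2α = 57.62°
n_0 = (+0.0522, -0.9986)
n_1 = (+0.7588, -0.6513)
n_2 = (+0.9501, +0.3121)
n_3 = (-0.3710, +0.9286)
n_4 = (-0.9414, -0.3372)
n_5 = (-0.6178, -0.7863)
  (0,1): δ = 133.63°  ·
  (0,2): δ = 74.81°  ·
  (0,3): δ = 18.78°  ✓
  (0,4): δ = 106.71°  ·
  (0,5): δ = 138.85°  ·
  (1,2): δ = 121.18°  ·
  (1,3): δ = 27.58°  ✓
  (1,4): δ = 60.35°  ·
  (1,5): δ = 92.48°  ·
  (2,3): δ = 86.41°  ·
  (2,4): δ = 1.52°  ✓
  (2,5): δ = 33.66°  ✓
  (3,4): δ = 92.07°  ·
  (3,5): δ = 59.94°  ·
  (4,5): δ = 147.87°  ·
antipodal pairs: 4

count = 4; pairs: (0,3), (1,3), (2,4), (2,5)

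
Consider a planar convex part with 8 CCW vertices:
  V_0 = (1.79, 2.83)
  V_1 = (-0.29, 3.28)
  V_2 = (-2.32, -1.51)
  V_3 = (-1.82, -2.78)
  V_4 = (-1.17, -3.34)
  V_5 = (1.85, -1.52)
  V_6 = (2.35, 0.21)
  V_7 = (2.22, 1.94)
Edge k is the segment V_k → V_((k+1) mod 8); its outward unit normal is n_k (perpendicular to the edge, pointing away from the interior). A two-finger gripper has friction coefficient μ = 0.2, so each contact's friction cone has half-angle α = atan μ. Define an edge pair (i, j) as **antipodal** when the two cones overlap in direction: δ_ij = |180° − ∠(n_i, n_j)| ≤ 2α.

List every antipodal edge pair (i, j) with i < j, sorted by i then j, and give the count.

count = 3; pairs: (1,5), (2,6), (2,7)

α = atan 0.2 = 11.31°;  2α = 22.62°
n_0 = (+0.2115, +0.9774)
n_1 = (-0.9207, +0.3902)
n_2 = (-0.9305, -0.3663)
n_3 = (-0.6527, -0.7576)
n_4 = (+0.5162, -0.8565)
n_5 = (+0.9607, -0.2777)
n_6 = (+0.9972, +0.0749)
n_7 = (+0.9004, +0.4350)
  (0,1): δ = 100.76°  ·
  (0,2): δ = 56.30°  ·
  (0,3): δ = 28.54°  ·
  (0,4): δ = 43.28°  ·
  (0,5): δ = 86.09°  ·
  (0,6): δ = 106.50°  ·
  (0,7): δ = 127.99°  ·
  (1,2): δ = 135.54°  ·
  (1,3): δ = 107.78°  ·
  (1,4): δ = 35.96°  ·
  (1,5): δ = 6.85°  ✓
  (1,6): δ = 27.26°  ·
  (1,7): δ = 48.75°  ·
  (2,3): δ = 152.24°  ·
  (2,4): δ = 80.41°  ·
  (2,5): δ = 37.61°  ·
  (2,6): δ = 17.19°  ✓
  (2,7): δ = 4.30°  ✓
  (3,4): δ = 108.18°  ·
  (3,5): δ = 65.37°  ·
  (3,6): δ = 44.96°  ·
  (3,7): δ = 23.47°  ·
  (4,5): δ = 137.20°  ·
  (4,6): δ = 116.78°  ·
  (4,7): δ = 95.29°  ·
  (5,6): δ = 159.58°  ·
  (5,7): δ = 138.09°  ·
  (6,7): δ = 158.51°  ·
antipodal pairs: 3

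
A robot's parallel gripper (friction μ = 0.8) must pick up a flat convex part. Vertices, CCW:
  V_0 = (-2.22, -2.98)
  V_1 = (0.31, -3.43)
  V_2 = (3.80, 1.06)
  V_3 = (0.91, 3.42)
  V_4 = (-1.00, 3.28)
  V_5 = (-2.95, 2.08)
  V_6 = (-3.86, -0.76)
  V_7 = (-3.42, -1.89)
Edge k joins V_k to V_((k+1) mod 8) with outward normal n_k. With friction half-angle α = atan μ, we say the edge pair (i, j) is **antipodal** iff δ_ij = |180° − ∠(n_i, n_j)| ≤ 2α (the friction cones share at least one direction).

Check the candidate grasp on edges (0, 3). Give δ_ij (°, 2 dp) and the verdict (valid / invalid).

α = atan 0.8 = 38.66°;  2α = 77.32°
edge 0: e_0 = (+2.53, -0.45);  n_0 = (-0.1751, -0.9845)
edge 3: e_3 = (-1.91, -0.14);  n_3 = (-0.0731, +0.9973)
∠(n_0, n_3) = 165.72°
δ = |180° − 165.72°| = 14.28°
14.28° ≤ 2α = 77.32°  →  valid

δ = 14.28°, valid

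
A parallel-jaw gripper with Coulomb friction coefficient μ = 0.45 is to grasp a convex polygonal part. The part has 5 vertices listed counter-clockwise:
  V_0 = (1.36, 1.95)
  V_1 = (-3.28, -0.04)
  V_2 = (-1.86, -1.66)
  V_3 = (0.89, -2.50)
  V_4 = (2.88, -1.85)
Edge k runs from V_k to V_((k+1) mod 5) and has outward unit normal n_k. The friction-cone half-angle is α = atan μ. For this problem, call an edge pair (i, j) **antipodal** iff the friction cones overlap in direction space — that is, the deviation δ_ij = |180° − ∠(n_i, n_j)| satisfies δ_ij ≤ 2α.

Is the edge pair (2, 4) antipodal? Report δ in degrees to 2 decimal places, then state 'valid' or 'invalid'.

α = atan 0.45 = 24.23°;  2α = 48.46°
edge 2: e_2 = (+2.75, -0.84);  n_2 = (-0.2921, -0.9564)
edge 4: e_4 = (-1.52, +3.80);  n_4 = (+0.9285, +0.3714)
∠(n_2, n_4) = 128.79°
δ = |180° − 128.79°| = 51.21°
51.21° > 2α = 48.46°  →  invalid

δ = 51.21°, invalid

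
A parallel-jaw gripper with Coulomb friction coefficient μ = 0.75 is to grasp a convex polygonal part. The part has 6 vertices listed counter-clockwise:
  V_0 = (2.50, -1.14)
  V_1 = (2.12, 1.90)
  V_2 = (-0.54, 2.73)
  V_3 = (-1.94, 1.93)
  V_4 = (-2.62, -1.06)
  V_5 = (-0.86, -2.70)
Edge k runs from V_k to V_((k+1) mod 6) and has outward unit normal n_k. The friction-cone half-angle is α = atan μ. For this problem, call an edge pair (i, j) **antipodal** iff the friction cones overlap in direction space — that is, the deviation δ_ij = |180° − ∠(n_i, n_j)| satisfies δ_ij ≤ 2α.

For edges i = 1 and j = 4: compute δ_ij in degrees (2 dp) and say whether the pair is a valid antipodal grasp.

δ = 25.65°, valid

α = atan 0.75 = 36.87°;  2α = 73.74°
edge 1: e_1 = (-2.66, +0.83);  n_1 = (+0.2979, +0.9546)
edge 4: e_4 = (+1.76, -1.64);  n_4 = (-0.6817, -0.7316)
∠(n_1, n_4) = 154.35°
δ = |180° − 154.35°| = 25.65°
25.65° ≤ 2α = 73.74°  →  valid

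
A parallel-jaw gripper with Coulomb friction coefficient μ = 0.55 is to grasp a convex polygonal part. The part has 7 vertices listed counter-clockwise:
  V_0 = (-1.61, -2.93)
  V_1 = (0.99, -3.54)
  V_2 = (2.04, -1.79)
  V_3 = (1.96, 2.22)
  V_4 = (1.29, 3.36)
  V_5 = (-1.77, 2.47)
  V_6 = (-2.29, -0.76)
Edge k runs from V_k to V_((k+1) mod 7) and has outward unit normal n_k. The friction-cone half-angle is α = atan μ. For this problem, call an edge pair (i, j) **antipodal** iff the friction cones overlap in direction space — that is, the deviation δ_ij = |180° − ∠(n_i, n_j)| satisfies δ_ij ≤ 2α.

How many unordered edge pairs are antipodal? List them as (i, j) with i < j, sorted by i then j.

α = atan 0.55 = 28.81°;  2α = 57.62°
n_0 = (-0.2284, -0.9736)
n_1 = (+0.8575, -0.5145)
n_2 = (+0.9998, +0.0199)
n_3 = (+0.8621, +0.5067)
n_4 = (-0.2793, +0.9602)
n_5 = (-0.9873, +0.1589)
n_6 = (-0.9542, -0.2990)
  (0,1): δ = 107.76°  ·
  (0,2): δ = 75.65°  ·
  (0,3): δ = 46.35°  ✓
  (0,4): δ = 29.42°  ✓
  (0,5): δ = 94.06°  ·
  (0,6): δ = 120.60°  ·
  (1,2): δ = 147.89°  ·
  (1,3): δ = 118.59°  ·
  (1,4): δ = 42.82°  ✓
  (1,5): δ = 21.82°  ✓
  (1,6): δ = 48.36°  ✓
  (2,3): δ = 150.70°  ·
  (2,4): δ = 74.93°  ·
  (2,5): δ = 10.29°  ✓
  (2,6): δ = 16.26°  ✓
  (3,4): δ = 104.23°  ·
  (3,5): δ = 39.59°  ✓
  (3,6): δ = 13.04°  ✓
  (4,5): δ = 115.36°  ·
  (4,6): δ = 88.82°  ·
  (5,6): δ = 153.46°  ·
antipodal pairs: 9

count = 9; pairs: (0,3), (0,4), (1,4), (1,5), (1,6), (2,5), (2,6), (3,5), (3,6)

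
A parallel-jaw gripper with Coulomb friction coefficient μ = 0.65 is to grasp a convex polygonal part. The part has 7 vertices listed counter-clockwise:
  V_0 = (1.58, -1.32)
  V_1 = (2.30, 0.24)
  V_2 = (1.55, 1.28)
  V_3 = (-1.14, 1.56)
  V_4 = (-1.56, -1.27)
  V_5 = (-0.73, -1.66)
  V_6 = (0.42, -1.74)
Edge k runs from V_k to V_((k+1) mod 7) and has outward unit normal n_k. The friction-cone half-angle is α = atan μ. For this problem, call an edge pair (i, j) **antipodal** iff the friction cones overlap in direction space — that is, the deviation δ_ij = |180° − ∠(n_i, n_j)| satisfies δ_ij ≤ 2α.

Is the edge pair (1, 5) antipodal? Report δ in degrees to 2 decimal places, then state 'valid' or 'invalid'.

α = atan 0.65 = 33.02°;  2α = 66.05°
edge 1: e_1 = (-0.75, +1.04);  n_1 = (+0.8111, +0.5849)
edge 5: e_5 = (+1.15, -0.08);  n_5 = (-0.0694, -0.9976)
∠(n_1, n_5) = 129.78°
δ = |180° − 129.78°| = 50.22°
50.22° ≤ 2α = 66.05°  →  valid

δ = 50.22°, valid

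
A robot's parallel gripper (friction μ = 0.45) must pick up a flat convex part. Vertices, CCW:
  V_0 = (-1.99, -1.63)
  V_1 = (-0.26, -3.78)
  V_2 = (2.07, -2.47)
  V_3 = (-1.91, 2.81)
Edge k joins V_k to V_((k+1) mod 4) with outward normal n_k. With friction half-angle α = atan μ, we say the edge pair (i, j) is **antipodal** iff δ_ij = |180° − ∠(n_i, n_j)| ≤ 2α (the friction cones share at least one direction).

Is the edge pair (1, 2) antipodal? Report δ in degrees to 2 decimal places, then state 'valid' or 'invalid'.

δ = 82.34°, invalid

α = atan 0.45 = 24.23°;  2α = 48.46°
edge 1: e_1 = (+2.33, +1.31);  n_1 = (+0.4901, -0.8717)
edge 2: e_2 = (-3.98, +5.28);  n_2 = (+0.7985, +0.6019)
∠(n_1, n_2) = 97.66°
δ = |180° − 97.66°| = 82.34°
82.34° > 2α = 48.46°  →  invalid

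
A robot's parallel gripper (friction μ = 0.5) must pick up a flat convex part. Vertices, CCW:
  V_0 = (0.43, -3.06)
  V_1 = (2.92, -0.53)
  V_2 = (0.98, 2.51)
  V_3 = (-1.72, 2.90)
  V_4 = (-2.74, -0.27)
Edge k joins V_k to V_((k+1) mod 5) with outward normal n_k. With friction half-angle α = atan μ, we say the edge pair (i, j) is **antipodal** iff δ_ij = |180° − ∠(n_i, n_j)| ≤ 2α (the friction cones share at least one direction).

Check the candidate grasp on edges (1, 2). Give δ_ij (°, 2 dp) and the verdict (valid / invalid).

α = atan 0.5 = 26.57°;  2α = 53.13°
edge 1: e_1 = (-1.94, +3.04);  n_1 = (+0.8430, +0.5380)
edge 2: e_2 = (-2.70, +0.39);  n_2 = (+0.1430, +0.9897)
∠(n_1, n_2) = 49.24°
δ = |180° − 49.24°| = 130.76°
130.76° > 2α = 53.13°  →  invalid

δ = 130.76°, invalid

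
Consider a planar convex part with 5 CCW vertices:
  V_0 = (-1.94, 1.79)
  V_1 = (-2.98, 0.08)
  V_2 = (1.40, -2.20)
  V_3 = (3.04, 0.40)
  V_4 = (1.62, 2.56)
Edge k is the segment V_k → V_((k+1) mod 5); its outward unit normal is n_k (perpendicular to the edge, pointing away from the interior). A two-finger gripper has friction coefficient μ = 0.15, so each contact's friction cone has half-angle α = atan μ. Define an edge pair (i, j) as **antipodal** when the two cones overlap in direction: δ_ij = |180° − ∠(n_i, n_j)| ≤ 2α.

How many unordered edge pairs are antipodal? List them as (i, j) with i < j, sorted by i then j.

count = 1; pairs: (0,2)

α = atan 0.15 = 8.53°;  2α = 17.06°
n_0 = (-0.8544, +0.5196)
n_1 = (-0.4617, -0.8870)
n_2 = (+0.8458, -0.5335)
n_3 = (+0.8356, +0.5493)
n_4 = (-0.2114, +0.9774)
  (0,1): δ = 86.19°  ·
  (0,2): δ = 0.94°  ✓
  (0,3): δ = 64.63°  ·
  (0,4): δ = 133.51°  ·
  (1,2): δ = 94.74°  ·
  (1,3): δ = 29.18°  ·
  (1,4): δ = 39.70°  ·
  (2,3): δ = 114.44°  ·
  (2,4): δ = 45.55°  ·
  (3,4): δ = 111.12°  ·
antipodal pairs: 1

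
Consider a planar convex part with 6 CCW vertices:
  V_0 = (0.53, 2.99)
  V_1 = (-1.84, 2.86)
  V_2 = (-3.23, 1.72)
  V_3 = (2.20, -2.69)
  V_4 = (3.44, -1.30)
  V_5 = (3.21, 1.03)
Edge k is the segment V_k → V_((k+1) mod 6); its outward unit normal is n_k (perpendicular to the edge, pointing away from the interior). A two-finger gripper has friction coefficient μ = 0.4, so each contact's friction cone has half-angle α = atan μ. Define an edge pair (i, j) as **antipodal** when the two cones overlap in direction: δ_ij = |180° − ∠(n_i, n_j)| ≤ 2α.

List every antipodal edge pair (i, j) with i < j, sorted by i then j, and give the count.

count = 3; pairs: (0,2), (1,3), (2,5)

α = atan 0.4 = 21.80°;  2α = 43.60°
n_0 = (-0.0548, +0.9985)
n_1 = (-0.6341, +0.7732)
n_2 = (-0.6304, -0.7762)
n_3 = (+0.7462, -0.6657)
n_4 = (+0.9952, +0.0982)
n_5 = (+0.5903, +0.8072)
  (0,1): δ = 143.78°  ·
  (0,2): δ = 42.22°  ✓
  (0,3): δ = 45.12°  ·
  (0,4): δ = 92.50°  ·
  (0,5): δ = 140.68°  ·
  (1,2): δ = 78.44°  ·
  (1,3): δ = 8.91°  ✓
  (1,4): δ = 56.28°  ·
  (1,5): δ = 104.46°  ·
  (2,3): δ = 92.65°  ·
  (2,4): δ = 45.28°  ·
  (2,5): δ = 2.90°  ✓
  (3,4): δ = 132.63°  ·
  (3,5): δ = 84.44°  ·
  (4,5): δ = 131.82°  ·
antipodal pairs: 3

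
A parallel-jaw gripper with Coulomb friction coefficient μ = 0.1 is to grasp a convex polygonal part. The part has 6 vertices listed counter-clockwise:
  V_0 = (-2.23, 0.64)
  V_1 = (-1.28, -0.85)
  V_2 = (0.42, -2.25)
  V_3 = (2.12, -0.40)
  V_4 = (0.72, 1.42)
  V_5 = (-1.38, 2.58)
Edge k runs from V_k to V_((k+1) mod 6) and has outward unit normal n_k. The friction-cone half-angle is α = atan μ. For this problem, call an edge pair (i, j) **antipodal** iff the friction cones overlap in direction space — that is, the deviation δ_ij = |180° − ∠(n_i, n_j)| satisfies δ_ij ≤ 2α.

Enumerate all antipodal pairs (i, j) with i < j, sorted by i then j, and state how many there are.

α = atan 0.1 = 5.71°;  2α = 11.42°
n_0 = (-0.8432, -0.5376)
n_1 = (-0.6357, -0.7719)
n_2 = (+0.7363, -0.6766)
n_3 = (+0.7926, +0.6097)
n_4 = (+0.4835, +0.8753)
n_5 = (-0.9159, +0.4013)
  (0,1): δ = 161.99°  ·
  (0,2): δ = 75.10°  ·
  (0,3): δ = 5.05°  ✓
  (0,4): δ = 28.56°  ·
  (0,5): δ = 123.82°  ·
  (1,2): δ = 93.11°  ·
  (1,3): δ = 12.96°  ·
  (1,4): δ = 10.56°  ✓
  (1,5): δ = 105.81°  ·
  (2,3): δ = 99.85°  ·
  (2,4): δ = 76.33°  ·
  (2,5): δ = 18.92°  ·
  (3,4): δ = 156.48°  ·
  (3,5): δ = 61.23°  ·
  (4,5): δ = 84.74°  ·
antipodal pairs: 2

count = 2; pairs: (0,3), (1,4)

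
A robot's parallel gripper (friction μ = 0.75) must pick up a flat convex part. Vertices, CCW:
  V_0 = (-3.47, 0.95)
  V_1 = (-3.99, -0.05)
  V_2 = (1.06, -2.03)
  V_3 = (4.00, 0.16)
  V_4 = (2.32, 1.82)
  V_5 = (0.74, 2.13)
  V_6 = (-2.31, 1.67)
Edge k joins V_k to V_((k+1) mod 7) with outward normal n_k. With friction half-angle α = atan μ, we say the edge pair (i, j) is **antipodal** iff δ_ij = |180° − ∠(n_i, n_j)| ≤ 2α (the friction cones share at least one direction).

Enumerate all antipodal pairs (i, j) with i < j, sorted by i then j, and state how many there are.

count = 9; pairs: (0,2), (0,3), (1,3), (1,4), (1,5), (1,6), (2,4), (2,5), (2,6)

α = atan 0.75 = 36.87°;  2α = 73.74°
n_0 = (-0.8872, +0.4614)
n_1 = (-0.3650, -0.9310)
n_2 = (+0.5974, -0.8020)
n_3 = (+0.7029, +0.7113)
n_4 = (+0.1925, +0.9813)
n_5 = (-0.1491, +0.9888)
n_6 = (-0.5274, +0.8496)
  (0,1): δ = 83.93°  ·
  (0,2): δ = 25.84°  ✓
  (0,3): δ = 72.82°  ✓
  (0,4): δ = 106.37°  ·
  (0,5): δ = 126.05°  ·
  (0,6): δ = 149.30°  ·
  (1,2): δ = 121.91°  ·
  (1,3): δ = 23.25°  ✓
  (1,4): δ = 10.31°  ✓
  (1,5): δ = 29.99°  ✓
  (1,6): δ = 53.24°  ✓
  (2,3): δ = 81.34°  ·
  (2,4): δ = 47.78°  ✓
  (2,5): δ = 28.11°  ✓
  (2,6): δ = 4.85°  ✓
  (3,4): δ = 146.44°  ·
  (3,5): δ = 126.77°  ·
  (3,6): δ = 103.52°  ·
  (4,5): δ = 160.32°  ·
  (4,6): δ = 137.07°  ·
  (5,6): δ = 156.75°  ·
antipodal pairs: 9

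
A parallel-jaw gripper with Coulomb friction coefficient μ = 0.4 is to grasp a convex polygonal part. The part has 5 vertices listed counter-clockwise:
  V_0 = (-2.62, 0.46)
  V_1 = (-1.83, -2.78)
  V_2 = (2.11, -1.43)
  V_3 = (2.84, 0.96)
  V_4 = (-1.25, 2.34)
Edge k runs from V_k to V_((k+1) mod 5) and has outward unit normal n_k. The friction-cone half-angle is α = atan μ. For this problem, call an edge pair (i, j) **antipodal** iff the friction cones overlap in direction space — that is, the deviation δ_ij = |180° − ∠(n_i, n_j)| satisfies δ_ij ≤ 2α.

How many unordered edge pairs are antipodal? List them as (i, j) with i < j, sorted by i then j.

α = atan 0.4 = 21.80°;  2α = 43.60°
n_0 = (-0.9715, -0.2369)
n_1 = (+0.3241, -0.9460)
n_2 = (+0.9564, -0.2921)
n_3 = (+0.3197, +0.9475)
n_4 = (-0.8082, +0.5889)
  (0,1): δ = 84.79°  ·
  (0,2): δ = 30.69°  ✓
  (0,3): δ = 57.65°  ·
  (0,4): δ = 130.22°  ·
  (1,2): δ = 125.90°  ·
  (1,3): δ = 37.56°  ✓
  (1,4): δ = 35.00°  ✓
  (2,3): δ = 91.66°  ·
  (2,4): δ = 19.10°  ✓
  (3,4): δ = 107.44°  ·
antipodal pairs: 4

count = 4; pairs: (0,2), (1,3), (1,4), (2,4)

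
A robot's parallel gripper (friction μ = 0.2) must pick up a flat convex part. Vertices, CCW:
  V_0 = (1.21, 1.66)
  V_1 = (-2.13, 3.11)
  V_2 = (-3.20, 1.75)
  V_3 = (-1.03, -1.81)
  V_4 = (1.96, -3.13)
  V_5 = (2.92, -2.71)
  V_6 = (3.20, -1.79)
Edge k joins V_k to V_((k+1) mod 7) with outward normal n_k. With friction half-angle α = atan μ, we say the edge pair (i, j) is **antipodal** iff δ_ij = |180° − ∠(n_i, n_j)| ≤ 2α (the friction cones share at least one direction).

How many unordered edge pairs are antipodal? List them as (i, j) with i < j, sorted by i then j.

α = atan 0.2 = 11.31°;  2α = 22.62°
n_0 = (+0.3982, +0.9173)
n_1 = (-0.7859, +0.6183)
n_2 = (-0.8539, -0.5205)
n_3 = (-0.4039, -0.9148)
n_4 = (+0.4008, -0.9162)
n_5 = (+0.9567, -0.2912)
n_6 = (+0.8662, +0.4996)
  (0,1): δ = 104.73°  ·
  (0,2): δ = 35.17°  ·
  (0,3): δ = 0.35°  ✓
  (0,4): δ = 47.10°  ·
  (0,5): δ = 96.54°  ·
  (0,6): δ = 143.44°  ·
  (1,2): δ = 110.44°  ·
  (1,3): δ = 75.63°  ·
  (1,4): δ = 28.18°  ·
  (1,5): δ = 21.27°  ✓
  (1,6): δ = 68.17°  ·
  (2,3): δ = 145.18°  ·
  (2,4): δ = 97.74°  ·
  (2,5): δ = 48.29°  ·
  (2,6): δ = 1.39°  ✓
  (3,4): δ = 132.55°  ·
  (3,5): δ = 83.11°  ·
  (3,6): δ = 36.20°  ·
  (4,5): δ = 130.56°  ·
  (4,6): δ = 83.65°  ·
  (5,6): δ = 133.10°  ·
antipodal pairs: 3

count = 3; pairs: (0,3), (1,5), (2,6)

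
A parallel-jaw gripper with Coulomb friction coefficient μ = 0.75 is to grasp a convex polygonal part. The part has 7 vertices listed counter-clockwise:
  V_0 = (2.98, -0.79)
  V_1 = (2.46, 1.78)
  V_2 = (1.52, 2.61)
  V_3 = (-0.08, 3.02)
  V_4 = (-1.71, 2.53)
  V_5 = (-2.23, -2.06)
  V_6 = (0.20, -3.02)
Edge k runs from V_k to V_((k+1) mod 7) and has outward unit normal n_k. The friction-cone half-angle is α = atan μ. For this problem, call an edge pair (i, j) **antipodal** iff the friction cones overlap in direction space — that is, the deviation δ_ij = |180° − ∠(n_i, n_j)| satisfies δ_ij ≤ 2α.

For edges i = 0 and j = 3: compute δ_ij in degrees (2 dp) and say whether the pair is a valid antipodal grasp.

α = atan 0.75 = 36.87°;  2α = 73.74°
edge 0: e_0 = (-0.52, +2.57);  n_0 = (+0.9801, +0.1983)
edge 3: e_3 = (-1.63, -0.49);  n_3 = (-0.2879, +0.9577)
∠(n_0, n_3) = 95.29°
δ = |180° − 95.29°| = 84.71°
84.71° > 2α = 73.74°  →  invalid

δ = 84.71°, invalid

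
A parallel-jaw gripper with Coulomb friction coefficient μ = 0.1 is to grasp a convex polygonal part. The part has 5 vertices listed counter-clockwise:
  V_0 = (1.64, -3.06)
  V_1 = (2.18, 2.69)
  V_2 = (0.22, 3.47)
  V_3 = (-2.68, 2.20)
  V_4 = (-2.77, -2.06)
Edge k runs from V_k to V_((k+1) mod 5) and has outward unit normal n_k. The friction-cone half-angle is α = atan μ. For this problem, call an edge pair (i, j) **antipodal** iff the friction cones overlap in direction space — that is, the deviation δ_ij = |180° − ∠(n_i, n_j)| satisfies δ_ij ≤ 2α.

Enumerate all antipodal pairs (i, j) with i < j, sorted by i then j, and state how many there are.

α = atan 0.1 = 5.71°;  2α = 11.42°
n_0 = (+0.9956, -0.0935)
n_1 = (+0.3698, +0.9291)
n_2 = (-0.4012, +0.9160)
n_3 = (-0.9998, +0.0211)
n_4 = (-0.2211, -0.9752)
  (0,1): δ = 106.34°  ·
  (0,2): δ = 60.98°  ·
  (0,3): δ = 4.15°  ✓
  (0,4): δ = 82.59°  ·
  (1,2): δ = 134.65°  ·
  (1,3): δ = 69.51°  ·
  (1,4): δ = 8.92°  ✓
  (2,3): δ = 114.86°  ·
  (2,4): δ = 36.43°  ·
  (3,4): δ = 101.57°  ·
antipodal pairs: 2

count = 2; pairs: (0,3), (1,4)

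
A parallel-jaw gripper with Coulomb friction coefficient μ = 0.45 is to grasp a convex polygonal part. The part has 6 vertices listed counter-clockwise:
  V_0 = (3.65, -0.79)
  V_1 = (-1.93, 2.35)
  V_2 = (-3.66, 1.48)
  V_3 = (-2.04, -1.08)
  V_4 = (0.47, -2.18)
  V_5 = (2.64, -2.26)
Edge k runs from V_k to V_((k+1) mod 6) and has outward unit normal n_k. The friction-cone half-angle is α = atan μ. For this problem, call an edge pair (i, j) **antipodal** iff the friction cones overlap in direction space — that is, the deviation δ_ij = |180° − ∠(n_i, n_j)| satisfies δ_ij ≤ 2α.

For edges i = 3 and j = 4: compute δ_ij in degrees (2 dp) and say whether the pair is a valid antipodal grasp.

δ = 158.45°, invalid

α = atan 0.45 = 24.23°;  2α = 48.46°
edge 3: e_3 = (+2.51, -1.10);  n_3 = (-0.4014, -0.9159)
edge 4: e_4 = (+2.17, -0.08);  n_4 = (-0.0368, -0.9993)
∠(n_3, n_4) = 21.55°
δ = |180° − 21.55°| = 158.45°
158.45° > 2α = 48.46°  →  invalid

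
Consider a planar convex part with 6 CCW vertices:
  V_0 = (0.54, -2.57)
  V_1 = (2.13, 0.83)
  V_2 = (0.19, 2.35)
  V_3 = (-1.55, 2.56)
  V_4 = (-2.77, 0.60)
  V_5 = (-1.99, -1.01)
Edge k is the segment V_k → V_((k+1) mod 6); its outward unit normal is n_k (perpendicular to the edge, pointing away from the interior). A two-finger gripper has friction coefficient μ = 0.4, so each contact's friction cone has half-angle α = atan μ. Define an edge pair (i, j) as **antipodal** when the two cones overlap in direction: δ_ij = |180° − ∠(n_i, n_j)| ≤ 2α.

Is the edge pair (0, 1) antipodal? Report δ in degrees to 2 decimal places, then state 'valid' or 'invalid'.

δ = 103.02°, invalid

α = atan 0.4 = 21.80°;  2α = 43.60°
edge 0: e_0 = (+1.59, +3.40);  n_0 = (+0.9058, -0.4236)
edge 1: e_1 = (-1.94, +1.52);  n_1 = (+0.6167, +0.7872)
∠(n_0, n_1) = 76.98°
δ = |180° − 76.98°| = 103.02°
103.02° > 2α = 43.60°  →  invalid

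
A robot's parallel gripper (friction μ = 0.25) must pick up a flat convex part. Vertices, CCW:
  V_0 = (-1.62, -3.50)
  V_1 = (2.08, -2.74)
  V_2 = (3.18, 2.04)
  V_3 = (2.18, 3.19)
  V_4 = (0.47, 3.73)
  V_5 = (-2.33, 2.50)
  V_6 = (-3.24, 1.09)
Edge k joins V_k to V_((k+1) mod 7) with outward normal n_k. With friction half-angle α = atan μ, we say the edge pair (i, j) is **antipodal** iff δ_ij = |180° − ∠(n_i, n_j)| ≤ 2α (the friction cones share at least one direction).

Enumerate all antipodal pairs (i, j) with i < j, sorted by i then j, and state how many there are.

count = 3; pairs: (0,4), (1,5), (2,6)

α = atan 0.25 = 14.04°;  2α = 28.07°
n_0 = (+0.2012, -0.9795)
n_1 = (+0.9745, -0.2243)
n_2 = (+0.7546, +0.6562)
n_3 = (+0.3011, +0.9536)
n_4 = (-0.4022, +0.9156)
n_5 = (-0.8402, +0.5423)
n_6 = (-0.9430, -0.3328)
  (0,1): δ = 114.57°  ·
  (0,2): δ = 60.60°  ·
  (0,3): δ = 29.13°  ·
  (0,4): δ = 12.11°  ✓
  (0,5): δ = 45.55°  ·
  (0,6): δ = 97.83°  ·
  (1,2): δ = 126.03°  ·
  (1,3): δ = 94.57°  ·
  (1,4): δ = 53.33°  ·
  (1,5): δ = 19.88°  ✓
  (1,6): δ = 32.40°  ·
  (2,3): δ = 148.53°  ·
  (2,4): δ = 107.29°  ·
  (2,5): δ = 73.85°  ·
  (2,6): δ = 21.57°  ✓
  (3,4): δ = 138.76°  ·
  (3,5): δ = 105.31°  ·
  (3,6): δ = 53.03°  ·
  (4,5): δ = 146.55°  ·
  (4,6): δ = 94.28°  ·
  (5,6): δ = 127.72°  ·
antipodal pairs: 3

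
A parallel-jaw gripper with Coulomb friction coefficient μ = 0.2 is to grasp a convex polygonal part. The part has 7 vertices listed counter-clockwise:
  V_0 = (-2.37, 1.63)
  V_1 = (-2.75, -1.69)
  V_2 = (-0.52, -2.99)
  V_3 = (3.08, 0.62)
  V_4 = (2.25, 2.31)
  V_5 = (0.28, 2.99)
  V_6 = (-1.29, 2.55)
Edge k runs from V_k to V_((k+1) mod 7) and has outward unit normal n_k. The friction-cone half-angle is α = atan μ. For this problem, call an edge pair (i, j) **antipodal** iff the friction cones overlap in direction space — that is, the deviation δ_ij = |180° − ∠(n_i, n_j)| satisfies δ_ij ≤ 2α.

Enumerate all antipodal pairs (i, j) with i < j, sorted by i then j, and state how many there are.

α = atan 0.2 = 11.31°;  2α = 22.62°
n_0 = (-0.9935, +0.1137)
n_1 = (-0.5036, -0.8639)
n_2 = (+0.7081, -0.7061)
n_3 = (+0.8976, +0.4408)
n_4 = (+0.3263, +0.9453)
n_5 = (-0.2699, +0.9629)
n_6 = (-0.6485, +0.7612)
  (0,1): δ = 113.71°  ·
  (0,2): δ = 38.39°  ·
  (0,3): δ = 32.69°  ·
  (0,4): δ = 77.49°  ·
  (0,5): δ = 112.19°  ·
  (0,6): δ = 136.96°  ·
  (1,2): δ = 104.68°  ·
  (1,3): δ = 33.60°  ·
  (1,4): δ = 11.20°  ✓
  (1,5): δ = 45.90°  ·
  (1,6): δ = 70.67°  ·
  (2,3): δ = 108.92°  ·
  (2,4): δ = 64.12°  ·
  (2,5): δ = 29.42°  ·
  (2,6): δ = 4.65°  ✓
  (3,4): δ = 135.20°  ·
  (3,5): δ = 100.50°  ·
  (3,6): δ = 75.73°  ·
  (4,5): δ = 145.30°  ·
  (4,6): δ = 120.53°  ·
  (5,6): δ = 155.23°  ·
antipodal pairs: 2

count = 2; pairs: (1,4), (2,6)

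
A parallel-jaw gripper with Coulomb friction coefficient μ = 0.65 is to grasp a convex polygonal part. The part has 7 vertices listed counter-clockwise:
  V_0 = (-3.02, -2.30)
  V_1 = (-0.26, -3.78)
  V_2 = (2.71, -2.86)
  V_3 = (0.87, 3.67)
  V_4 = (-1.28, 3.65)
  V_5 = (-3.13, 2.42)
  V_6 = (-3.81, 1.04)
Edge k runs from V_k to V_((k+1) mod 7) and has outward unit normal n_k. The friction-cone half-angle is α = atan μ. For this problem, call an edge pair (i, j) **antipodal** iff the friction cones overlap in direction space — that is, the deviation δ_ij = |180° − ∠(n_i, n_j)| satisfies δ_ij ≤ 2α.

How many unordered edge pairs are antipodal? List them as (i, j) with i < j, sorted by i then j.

count = 8; pairs: (0,2), (0,3), (0,4), (1,3), (1,4), (1,5), (2,5), (2,6)

α = atan 0.65 = 33.02°;  2α = 66.05°
n_0 = (-0.4726, -0.8813)
n_1 = (+0.2959, -0.9552)
n_2 = (+0.9625, +0.2712)
n_3 = (-0.0093, +1.0000)
n_4 = (-0.5537, +0.8327)
n_5 = (-0.8970, +0.4420)
n_6 = (-0.9731, -0.2302)
  (0,1): δ = 134.59°  ·
  (0,2): δ = 46.06°  ✓
  (0,3): δ = 28.73°  ✓
  (0,4): δ = 61.82°  ✓
  (0,5): δ = 91.97°  ·
  (0,6): δ = 131.51°  ·
  (1,2): δ = 91.47°  ·
  (1,3): δ = 16.68°  ✓
  (1,4): δ = 16.41°  ✓
  (1,5): δ = 46.56°  ✓
  (1,6): δ = 86.10°  ·
  (2,3): δ = 105.20°  ·
  (2,4): δ = 72.12°  ·
  (2,5): δ = 41.97°  ✓
  (2,6): δ = 2.43°  ✓
  (3,4): δ = 146.91°  ·
  (3,5): δ = 116.76°  ·
  (3,6): δ = 77.23°  ·
  (4,5): δ = 149.85°  ·
  (4,6): δ = 110.31°  ·
  (5,6): δ = 140.46°  ·
antipodal pairs: 8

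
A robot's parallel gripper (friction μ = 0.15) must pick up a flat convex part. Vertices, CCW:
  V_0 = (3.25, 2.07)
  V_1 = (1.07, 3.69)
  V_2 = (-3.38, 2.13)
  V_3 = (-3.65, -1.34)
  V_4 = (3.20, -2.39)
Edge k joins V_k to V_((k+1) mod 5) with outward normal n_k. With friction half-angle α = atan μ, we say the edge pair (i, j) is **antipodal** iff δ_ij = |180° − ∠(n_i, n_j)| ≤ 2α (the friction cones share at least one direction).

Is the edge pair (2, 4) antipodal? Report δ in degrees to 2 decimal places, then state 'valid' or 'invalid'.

δ = 3.81°, valid

α = atan 0.15 = 8.53°;  2α = 17.06°
edge 2: e_2 = (-0.27, -3.47);  n_2 = (-0.9970, +0.0776)
edge 4: e_4 = (+0.05, +4.46);  n_4 = (+0.9999, -0.0112)
∠(n_2, n_4) = 176.19°
δ = |180° − 176.19°| = 3.81°
3.81° ≤ 2α = 17.06°  →  valid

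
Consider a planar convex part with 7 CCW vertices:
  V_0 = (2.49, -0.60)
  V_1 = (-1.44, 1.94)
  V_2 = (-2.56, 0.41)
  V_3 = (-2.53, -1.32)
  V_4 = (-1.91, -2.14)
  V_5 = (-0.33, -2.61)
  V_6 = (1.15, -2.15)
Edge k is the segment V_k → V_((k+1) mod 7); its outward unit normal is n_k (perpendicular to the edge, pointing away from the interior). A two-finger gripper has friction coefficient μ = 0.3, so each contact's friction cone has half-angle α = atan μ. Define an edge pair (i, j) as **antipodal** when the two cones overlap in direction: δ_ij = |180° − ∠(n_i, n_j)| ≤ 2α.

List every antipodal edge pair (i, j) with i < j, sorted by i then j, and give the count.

α = atan 0.3 = 16.70°;  2α = 33.40°
n_0 = (+0.5428, +0.8399)
n_1 = (-0.8069, +0.5907)
n_2 = (-0.9998, -0.0173)
n_3 = (-0.7977, -0.6031)
n_4 = (-0.2851, -0.9585)
n_5 = (+0.2968, -0.9549)
n_6 = (+0.7565, -0.6540)
  (0,1): δ = 93.33°  ·
  (0,2): δ = 56.13°  ·
  (0,3): δ = 20.03°  ✓
  (0,4): δ = 16.31°  ✓
  (0,5): δ = 50.14°  ·
  (0,6): δ = 82.03°  ·
  (1,2): δ = 142.80°  ·
  (1,3): δ = 106.70°  ·
  (1,4): δ = 70.36°  ·
  (1,5): δ = 36.53°  ·
  (1,6): δ = 4.64°  ✓
  (2,3): δ = 143.90°  ·
  (2,4): δ = 107.56°  ·
  (2,5): δ = 73.73°  ·
  (2,6): δ = 41.84°  ·
  (3,4): δ = 143.66°  ·
  (3,5): δ = 109.83°  ·
  (3,6): δ = 77.94°  ·
  (4,5): δ = 146.17°  ·
  (4,6): δ = 114.28°  ·
  (5,6): δ = 148.11°  ·
antipodal pairs: 3

count = 3; pairs: (0,3), (0,4), (1,6)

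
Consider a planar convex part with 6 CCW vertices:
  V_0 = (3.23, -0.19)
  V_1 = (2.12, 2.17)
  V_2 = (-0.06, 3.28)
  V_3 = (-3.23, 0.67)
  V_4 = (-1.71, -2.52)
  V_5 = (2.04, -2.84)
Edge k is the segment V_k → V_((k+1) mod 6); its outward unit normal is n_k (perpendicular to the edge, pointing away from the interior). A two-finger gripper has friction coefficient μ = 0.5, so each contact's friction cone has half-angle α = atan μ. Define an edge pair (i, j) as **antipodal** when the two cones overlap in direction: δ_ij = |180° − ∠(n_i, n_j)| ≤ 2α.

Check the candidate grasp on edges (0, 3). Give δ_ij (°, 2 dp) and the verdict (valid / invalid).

α = atan 0.5 = 26.57°;  2α = 53.13°
edge 0: e_0 = (-1.11, +2.36);  n_0 = (+0.9049, +0.4256)
edge 3: e_3 = (+1.52, -3.19);  n_3 = (-0.9028, -0.4302)
∠(n_0, n_3) = 179.71°
δ = |180° − 179.71°| = 0.29°
0.29° ≤ 2α = 53.13°  →  valid

δ = 0.29°, valid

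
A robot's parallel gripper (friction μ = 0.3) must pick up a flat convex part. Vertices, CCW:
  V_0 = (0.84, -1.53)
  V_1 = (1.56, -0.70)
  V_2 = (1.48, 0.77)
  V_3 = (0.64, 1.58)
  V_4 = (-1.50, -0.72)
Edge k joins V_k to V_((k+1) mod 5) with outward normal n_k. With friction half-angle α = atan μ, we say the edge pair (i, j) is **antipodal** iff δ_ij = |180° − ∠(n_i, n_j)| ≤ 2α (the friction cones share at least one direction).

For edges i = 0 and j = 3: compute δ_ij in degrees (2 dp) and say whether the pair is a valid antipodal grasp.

α = atan 0.3 = 16.70°;  2α = 33.40°
edge 0: e_0 = (+0.72, +0.83);  n_0 = (+0.7554, -0.6553)
edge 3: e_3 = (-2.14, -2.30);  n_3 = (-0.7321, +0.6812)
∠(n_0, n_3) = 178.00°
δ = |180° − 178.00°| = 2.00°
2.00° ≤ 2α = 33.40°  →  valid

δ = 2.00°, valid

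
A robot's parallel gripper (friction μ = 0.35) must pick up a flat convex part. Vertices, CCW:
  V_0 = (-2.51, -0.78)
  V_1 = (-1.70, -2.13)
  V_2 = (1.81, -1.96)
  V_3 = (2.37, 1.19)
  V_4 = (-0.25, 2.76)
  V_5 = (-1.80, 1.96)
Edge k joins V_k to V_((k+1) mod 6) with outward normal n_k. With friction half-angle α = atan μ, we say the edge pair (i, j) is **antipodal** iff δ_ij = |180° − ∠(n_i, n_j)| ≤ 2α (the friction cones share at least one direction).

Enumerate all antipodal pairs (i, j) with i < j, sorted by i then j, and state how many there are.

count = 4; pairs: (0,3), (1,3), (1,4), (2,5)

α = atan 0.35 = 19.29°;  2α = 38.58°
n_0 = (-0.8575, -0.5145)
n_1 = (+0.0484, -0.9988)
n_2 = (+0.9846, -0.1750)
n_3 = (+0.5140, +0.8578)
n_4 = (-0.4586, +0.8886)
n_5 = (-0.9680, +0.2508)
  (0,1): δ = 118.19°  ·
  (0,2): δ = 41.04°  ·
  (0,3): δ = 28.10°  ✓
  (0,4): δ = 86.34°  ·
  (0,5): δ = 134.51°  ·
  (1,2): δ = 102.85°  ·
  (1,3): δ = 33.70°  ✓
  (1,4): δ = 24.53°  ✓
  (1,5): δ = 72.70°  ·
  (2,3): δ = 110.85°  ·
  (2,4): δ = 52.62°  ·
  (2,5): δ = 4.45°  ✓
  (3,4): δ = 121.77°  ·
  (3,5): δ = 73.60°  ·
  (4,5): δ = 131.83°  ·
antipodal pairs: 4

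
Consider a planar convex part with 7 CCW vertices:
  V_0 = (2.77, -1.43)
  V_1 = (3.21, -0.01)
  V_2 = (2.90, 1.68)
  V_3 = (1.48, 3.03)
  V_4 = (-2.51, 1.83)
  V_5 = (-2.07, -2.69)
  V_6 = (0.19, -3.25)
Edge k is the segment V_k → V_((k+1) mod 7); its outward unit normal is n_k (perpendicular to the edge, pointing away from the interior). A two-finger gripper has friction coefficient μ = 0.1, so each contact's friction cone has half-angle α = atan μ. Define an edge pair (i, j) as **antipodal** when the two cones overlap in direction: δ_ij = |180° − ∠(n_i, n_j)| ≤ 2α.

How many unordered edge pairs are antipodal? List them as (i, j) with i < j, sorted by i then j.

α = atan 0.1 = 5.71°;  2α = 11.42°
n_0 = (+0.9552, -0.2960)
n_1 = (+0.9836, +0.1804)
n_2 = (+0.6890, +0.7247)
n_3 = (-0.2880, +0.9576)
n_4 = (-0.9953, -0.0969)
n_5 = (-0.2405, -0.9706)
n_6 = (+0.5764, -0.8171)
  (0,1): δ = 152.39°  ·
  (0,2): δ = 116.34°  ·
  (0,3): δ = 56.05°  ·
  (0,4): δ = 22.78°  ·
  (0,5): δ = 93.30°  ·
  (0,6): δ = 142.42°  ·
  (1,2): δ = 143.95°  ·
  (1,3): δ = 83.66°  ·
  (1,4): δ = 4.83°  ✓
  (1,5): δ = 65.69°  ·
  (1,6): δ = 114.81°  ·
  (2,3): δ = 119.71°  ·
  (2,4): δ = 40.89°  ·
  (2,5): δ = 29.64°  ·
  (2,6): δ = 78.75°  ·
  (3,4): δ = 101.18°  ·
  (3,5): δ = 30.66°  ·
  (3,6): δ = 18.46°  ·
  (4,5): δ = 109.48°  ·
  (4,6): δ = 60.36°  ·
  (5,6): δ = 130.88°  ·
antipodal pairs: 1

count = 1; pairs: (1,4)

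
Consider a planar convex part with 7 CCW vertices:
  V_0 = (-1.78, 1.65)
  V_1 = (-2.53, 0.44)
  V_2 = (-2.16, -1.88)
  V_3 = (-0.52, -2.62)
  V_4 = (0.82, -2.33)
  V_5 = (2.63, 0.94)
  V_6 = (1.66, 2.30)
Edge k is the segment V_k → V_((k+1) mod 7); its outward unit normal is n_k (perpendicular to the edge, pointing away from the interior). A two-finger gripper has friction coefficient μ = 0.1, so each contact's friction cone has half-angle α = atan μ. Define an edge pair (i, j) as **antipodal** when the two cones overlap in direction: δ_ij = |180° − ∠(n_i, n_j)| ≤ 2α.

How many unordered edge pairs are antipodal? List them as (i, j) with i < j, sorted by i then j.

α = atan 0.1 = 5.71°;  2α = 11.42°
n_0 = (-0.8500, +0.5268)
n_1 = (-0.9875, -0.1575)
n_2 = (-0.4113, -0.9115)
n_3 = (+0.2115, -0.9774)
n_4 = (+0.8749, -0.4843)
n_5 = (+0.8141, +0.5807)
n_6 = (-0.1857, +0.9826)
  (0,1): δ = 139.15°  ·
  (0,2): δ = 82.49°  ·
  (0,3): δ = 46.00°  ·
  (0,4): δ = 2.83°  ✓
  (0,5): δ = 67.29°  ·
  (0,6): δ = 132.49°  ·
  (1,2): δ = 123.35°  ·
  (1,3): δ = 86.85°  ·
  (1,4): δ = 38.03°  ·
  (1,5): δ = 26.44°  ·
  (1,6): δ = 91.64°  ·
  (2,3): δ = 143.50°  ·
  (2,4): δ = 94.68°  ·
  (2,5): δ = 30.22°  ·
  (2,6): δ = 34.99°  ·
  (3,4): δ = 131.18°  ·
  (3,5): δ = 66.71°  ·
  (3,6): δ = 1.51°  ✓
  (4,5): δ = 115.54°  ·
  (4,6): δ = 50.33°  ·
  (5,6): δ = 114.80°  ·
antipodal pairs: 2

count = 2; pairs: (0,4), (3,6)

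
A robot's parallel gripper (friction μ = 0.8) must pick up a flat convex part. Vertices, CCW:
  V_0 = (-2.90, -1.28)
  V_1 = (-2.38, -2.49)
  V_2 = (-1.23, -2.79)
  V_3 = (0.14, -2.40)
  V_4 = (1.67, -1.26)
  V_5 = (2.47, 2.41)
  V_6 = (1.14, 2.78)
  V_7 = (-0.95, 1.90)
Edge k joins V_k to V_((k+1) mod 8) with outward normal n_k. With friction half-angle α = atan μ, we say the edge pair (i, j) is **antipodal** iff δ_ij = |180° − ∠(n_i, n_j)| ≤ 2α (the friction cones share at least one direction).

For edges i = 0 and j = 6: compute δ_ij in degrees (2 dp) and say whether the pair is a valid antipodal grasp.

α = atan 0.8 = 38.66°;  2α = 77.32°
edge 0: e_0 = (+0.52, -1.21);  n_0 = (-0.9188, -0.3948)
edge 6: e_6 = (-2.09, -0.88);  n_6 = (-0.3881, +0.9216)
∠(n_0, n_6) = 90.42°
δ = |180° − 90.42°| = 89.58°
89.58° > 2α = 77.32°  →  invalid

δ = 89.58°, invalid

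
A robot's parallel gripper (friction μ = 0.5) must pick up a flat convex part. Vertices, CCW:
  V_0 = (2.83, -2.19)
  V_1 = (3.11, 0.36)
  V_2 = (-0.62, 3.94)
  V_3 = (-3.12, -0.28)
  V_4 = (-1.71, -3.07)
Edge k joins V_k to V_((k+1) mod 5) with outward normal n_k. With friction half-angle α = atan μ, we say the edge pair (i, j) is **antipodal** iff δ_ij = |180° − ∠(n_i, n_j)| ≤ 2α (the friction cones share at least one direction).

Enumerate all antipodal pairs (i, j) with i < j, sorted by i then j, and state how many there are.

count = 4; pairs: (0,2), (0,3), (1,3), (2,4)

α = atan 0.5 = 26.57°;  2α = 53.13°
n_0 = (+0.9940, -0.1091)
n_1 = (+0.6925, +0.7215)
n_2 = (-0.8604, +0.5097)
n_3 = (-0.8925, -0.4510)
n_4 = (+0.1903, -0.9817)
  (0,1): δ = 127.56°  ·
  (0,2): δ = 24.38°  ✓
  (0,3): δ = 33.08°  ✓
  (0,4): δ = 107.24°  ·
  (1,2): δ = 76.82°  ·
  (1,3): δ = 19.36°  ✓
  (1,4): δ = 54.79°  ·
  (2,3): δ = 122.55°  ·
  (2,4): δ = 48.39°  ✓
  (3,4): δ = 105.84°  ·
antipodal pairs: 4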